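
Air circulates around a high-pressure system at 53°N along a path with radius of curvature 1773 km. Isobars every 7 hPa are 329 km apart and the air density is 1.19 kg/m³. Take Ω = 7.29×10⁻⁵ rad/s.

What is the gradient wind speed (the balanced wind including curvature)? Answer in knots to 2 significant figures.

Coriolis parameter at 53°N:
f = 2Ω sin φ = 2 × 7.29×10⁻⁵ × sin 53° = 1.16×10⁻⁴ s⁻¹
Pressure gradient: |∂P/∂n| = 700 Pa / 329000 m = 2.13×10⁻³ Pa/m
Geostrophic speed: V_g = |∂P/∂n|/(fρ) = 2.13×10⁻³/(1.16×10⁻⁴ × 1.19) = 15.4 m/s
Around a high, pressure-gradient force acts outward with centrifugal, so Coriolis balances both:
fV = (1/ρ)|∂P/∂n| + V²/R  →  V² − fR·V + fR·V_g = 0
With fR = 1.16×10⁻⁴ × 1773×10³ m = 206 m/s:
V = [fR − √((fR)² − 4 fR V_g)]/2 = [206 − √(206² − 4×206×15.4)]/2 = 16.7 m/s
Supergeostrophic (V > V_g = 15.4 m/s), as expected around a high.
Converting: 16.7 m/s × 1.944 = 32 knots

32 knots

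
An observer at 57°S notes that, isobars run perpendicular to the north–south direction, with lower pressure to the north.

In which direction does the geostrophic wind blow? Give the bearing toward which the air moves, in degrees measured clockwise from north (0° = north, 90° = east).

270°

The pressure-gradient force points toward the north (bearing 000°).
Geostrophic balance: in the Southern Hemisphere the Coriolis force deflects motion to the left, so the geostrophic wind blows 90° to the left of the pressure-gradient force (low pressure on the right).
Rotating 000° by 90° counterclockwise gives 270° — the wind blows toward the west.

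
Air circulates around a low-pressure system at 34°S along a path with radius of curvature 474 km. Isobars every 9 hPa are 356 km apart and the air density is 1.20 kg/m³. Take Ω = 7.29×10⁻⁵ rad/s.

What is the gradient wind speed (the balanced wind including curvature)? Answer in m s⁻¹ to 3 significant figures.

17.7 m s⁻¹

Coriolis parameter at 34°S:
f = 2Ω sin φ = 2 × 7.29×10⁻⁵ × sin 34° = 8.15×10⁻⁵ s⁻¹
Pressure gradient: |∂P/∂n| = 900 Pa / 356000 m = 2.53×10⁻³ Pa/m
Geostrophic speed: V_g = |∂P/∂n|/(fρ) = 2.53×10⁻³/(8.15×10⁻⁵ × 1.20) = 25.8 m/s
Around a low, centrifugal force acts outward with Coriolis, so pressure-gradient force balances both:
(1/ρ)|∂P/∂n| = fV + V²/R  →  V² + fR·V − fR·V_g = 0
With fR = 8.15×10⁻⁵ × 474×10³ m = 38.6 m/s:
V = [−fR + √((fR)² + 4 fR V_g)]/2 = [−38.6 + √(38.6² + 4×38.6×25.8)]/2 = 17.7 m/s
Subgeostrophic (V < V_g = 25.8 m/s), as expected around a low.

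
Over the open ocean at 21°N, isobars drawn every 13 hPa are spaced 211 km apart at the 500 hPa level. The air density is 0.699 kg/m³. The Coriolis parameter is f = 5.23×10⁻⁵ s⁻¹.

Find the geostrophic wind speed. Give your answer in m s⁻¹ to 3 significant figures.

169 m s⁻¹

Pressure gradient: |∂P/∂n| = 1300 Pa / 211000 m = 6.16×10⁻³ Pa/m
Geostrophic balance (pressure-gradient force = Coriolis force):
V_g = (1/(fρ)) |∂P/∂n| = 6.16×10⁻³ / (5.23×10⁻⁵ × 0.699) = 169 m/s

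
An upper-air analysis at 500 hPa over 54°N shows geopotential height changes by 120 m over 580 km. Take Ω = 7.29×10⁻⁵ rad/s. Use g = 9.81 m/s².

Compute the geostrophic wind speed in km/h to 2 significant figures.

62 km/h

Coriolis parameter at 54°N:
f = 2Ω sin φ = 2 × 7.29×10⁻⁵ × sin 54° = 1.18×10⁻⁴ s⁻¹
Height gradient: |∂Z/∂n| = 120 m / 580000 m = 2.07×10⁻⁴
On a pressure surface, geostrophic balance gives V_g = (g/f)|∂Z/∂n|:
V_g = 9.81 × 2.07×10⁻⁴ / 1.18×10⁻⁴ = 17.2 m/s
Converting: 17.2 m/s × 3.6 = 62 km/h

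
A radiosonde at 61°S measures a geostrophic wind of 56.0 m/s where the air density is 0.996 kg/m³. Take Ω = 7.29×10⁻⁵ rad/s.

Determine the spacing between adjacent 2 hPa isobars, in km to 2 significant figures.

Coriolis parameter at 61°S:
f = 2Ω sin φ = 2 × 7.29×10⁻⁵ × sin 61° = 1.28×10⁻⁴ s⁻¹
Geostrophic balance rearranged: |∂P/∂n| = f ρ V_g
|∂P/∂n| = 1.28×10⁻⁴ × 0.996 × 56.0 = 7.11×10⁻³ Pa/m
Isobar spacing: Δn = ΔP/|∂P/∂n| = 200 Pa / 7.11×10⁻³ Pa/m = 28119 m ≈ 28 km

28 km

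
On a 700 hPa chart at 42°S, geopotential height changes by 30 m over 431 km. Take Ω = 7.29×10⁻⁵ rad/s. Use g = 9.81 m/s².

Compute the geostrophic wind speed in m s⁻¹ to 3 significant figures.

7.00 m s⁻¹

Coriolis parameter at 42°S:
f = 2Ω sin φ = 2 × 7.29×10⁻⁵ × sin 42° = 9.76×10⁻⁵ s⁻¹
Height gradient: |∂Z/∂n| = 30 m / 431000 m = 6.96×10⁻⁵
On a pressure surface, geostrophic balance gives V_g = (g/f)|∂Z/∂n|:
V_g = 9.81 × 6.96×10⁻⁵ / 9.76×10⁻⁵ = 7.00 m/s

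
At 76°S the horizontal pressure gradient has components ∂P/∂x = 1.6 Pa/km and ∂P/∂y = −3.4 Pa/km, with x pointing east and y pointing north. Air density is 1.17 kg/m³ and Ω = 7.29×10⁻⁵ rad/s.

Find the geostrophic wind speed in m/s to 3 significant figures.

Coriolis parameter at 76°S:
f = 2Ω sin φ = 2 × 7.29×10⁻⁵ × sin 76° = 1.41×10⁻⁴ s⁻¹
In the Southern Hemisphere f is negative: f = −1.41×10⁻⁴ s⁻¹.
Component geostrophic relations (x east, y north):
u_g = −(1/(fρ)) ∂P/∂y,  v_g = (1/(fρ)) ∂P/∂x
u_g = −(−3.4×10⁻³)/(−1.41×10⁻⁴ × 1.17) = −20.5 m/s;  v_g = (1.6×10⁻³)/(−1.41×10⁻⁴ × 1.17) = −9.67 m/s
|V_g| = √(u_g² + v_g²) = 22.7 m/s

22.7 m/s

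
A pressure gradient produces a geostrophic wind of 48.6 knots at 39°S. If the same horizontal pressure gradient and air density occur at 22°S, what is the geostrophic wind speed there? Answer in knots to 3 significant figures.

81.6 knots

With the same pressure gradient and density, V_g ∝ 1/f ∝ 1/sin φ.
V₂ = V₁ · sin φ₁ / sin φ₂ = 48.6 × sin 39° / sin 22°
V₂ = 48.6 × 0.6293/0.3746 = 81.6 knots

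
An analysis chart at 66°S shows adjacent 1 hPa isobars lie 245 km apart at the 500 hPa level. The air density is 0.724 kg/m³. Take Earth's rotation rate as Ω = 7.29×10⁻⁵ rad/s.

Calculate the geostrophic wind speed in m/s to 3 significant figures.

Coriolis parameter at 66°S:
f = 2Ω sin φ = 2 × 7.29×10⁻⁵ × sin 66° = 1.33×10⁻⁴ s⁻¹
Pressure gradient: |∂P/∂n| = 100 Pa / 245000 m = 4.08×10⁻⁴ Pa/m
Geostrophic balance (pressure-gradient force = Coriolis force):
V_g = (1/(fρ)) |∂P/∂n| = 4.08×10⁻⁴ / (1.33×10⁻⁴ × 0.724) = 4.23 m/s

4.23 m/s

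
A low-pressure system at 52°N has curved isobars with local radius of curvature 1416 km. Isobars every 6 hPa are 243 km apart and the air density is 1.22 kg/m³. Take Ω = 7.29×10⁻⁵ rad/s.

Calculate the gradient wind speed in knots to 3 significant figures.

Coriolis parameter at 52°N:
f = 2Ω sin φ = 2 × 7.29×10⁻⁵ × sin 52° = 1.15×10⁻⁴ s⁻¹
Pressure gradient: |∂P/∂n| = 600 Pa / 243000 m = 2.47×10⁻³ Pa/m
Geostrophic speed: V_g = |∂P/∂n|/(fρ) = 2.47×10⁻³/(1.15×10⁻⁴ × 1.22) = 17.6 m/s
Around a low, centrifugal force acts outward with Coriolis, so pressure-gradient force balances both:
(1/ρ)|∂P/∂n| = fV + V²/R  →  V² + fR·V − fR·V_g = 0
With fR = 1.15×10⁻⁴ × 1416×10³ m = 163 m/s:
V = [−fR + √((fR)² + 4 fR V_g)]/2 = [−163 + √(163² + 4×163×17.6)]/2 = 16 m/s
Subgeostrophic (V < V_g = 17.6 m/s), as expected around a low.
Converting: 16 m/s × 1.944 = 31.2 knots

31.2 knots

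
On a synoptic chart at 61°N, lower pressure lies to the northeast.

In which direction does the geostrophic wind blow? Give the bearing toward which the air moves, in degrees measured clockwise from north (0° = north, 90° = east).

135°

The pressure-gradient force points toward the northeast (bearing 045°).
Geostrophic balance: in the Northern Hemisphere the Coriolis force deflects motion to the right, so the geostrophic wind blows 90° to the right of the pressure-gradient force (low pressure on the left).
Rotating 045° by 90° clockwise gives 135° — the wind blows toward the southeast.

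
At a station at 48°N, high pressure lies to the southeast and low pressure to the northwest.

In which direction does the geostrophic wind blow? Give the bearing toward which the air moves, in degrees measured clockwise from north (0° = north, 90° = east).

The pressure-gradient force points toward the northwest (bearing 315°).
Geostrophic balance: in the Northern Hemisphere the Coriolis force deflects motion to the right, so the geostrophic wind blows 90° to the right of the pressure-gradient force (low pressure on the left).
Rotating 315° by 90° clockwise gives 045° — the wind blows toward the northeast.

045°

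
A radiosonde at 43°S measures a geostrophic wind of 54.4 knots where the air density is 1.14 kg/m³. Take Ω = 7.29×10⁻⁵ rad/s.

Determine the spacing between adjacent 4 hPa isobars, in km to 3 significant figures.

126 km

Coriolis parameter at 43°S:
f = 2Ω sin φ = 2 × 7.29×10⁻⁵ × sin 43° = 9.94×10⁻⁵ s⁻¹
Wind speed in SI: 54.4 knots = 28.0 m/s
Geostrophic balance rearranged: |∂P/∂n| = f ρ V_g
|∂P/∂n| = 9.94×10⁻⁵ × 1.14 × 28.0 = 3.17×10⁻³ Pa/m
Isobar spacing: Δn = ΔP/|∂P/∂n| = 400 Pa / 3.17×10⁻³ Pa/m = 126089 m ≈ 126 km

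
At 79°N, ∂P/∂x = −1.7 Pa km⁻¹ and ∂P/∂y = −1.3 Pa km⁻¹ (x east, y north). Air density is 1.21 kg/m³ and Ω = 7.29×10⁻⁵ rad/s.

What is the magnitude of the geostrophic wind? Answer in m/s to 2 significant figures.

Coriolis parameter at 79°N:
f = 2Ω sin φ = 2 × 7.29×10⁻⁵ × sin 79° = 1.43×10⁻⁴ s⁻¹
Component geostrophic relations (x east, y north):
u_g = −(1/(fρ)) ∂P/∂y,  v_g = (1/(fρ)) ∂P/∂x
u_g = −(−1.3×10⁻³)/(1.43×10⁻⁴ × 1.21) = 7.51 m/s;  v_g = (−1.7×10⁻³)/(1.43×10⁻⁴ × 1.21) = −9.82 m/s
|V_g| = √(u_g² + v_g²) = 12.4 m/s

12 m/s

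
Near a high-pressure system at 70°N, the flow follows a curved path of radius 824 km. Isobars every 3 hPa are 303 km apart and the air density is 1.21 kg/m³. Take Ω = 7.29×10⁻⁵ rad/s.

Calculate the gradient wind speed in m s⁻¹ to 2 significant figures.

6.3 m s⁻¹

Coriolis parameter at 70°N:
f = 2Ω sin φ = 2 × 7.29×10⁻⁵ × sin 70° = 1.37×10⁻⁴ s⁻¹
Pressure gradient: |∂P/∂n| = 300 Pa / 303000 m = 9.90×10⁻⁴ Pa/m
Geostrophic speed: V_g = |∂P/∂n|/(fρ) = 9.90×10⁻⁴/(1.37×10⁻⁴ × 1.21) = 5.97 m/s
Around a high, pressure-gradient force acts outward with centrifugal, so Coriolis balances both:
fV = (1/ρ)|∂P/∂n| + V²/R  →  V² − fR·V + fR·V_g = 0
With fR = 1.37×10⁻⁴ × 824×10³ m = 113 m/s:
V = [fR − √((fR)² − 4 fR V_g)]/2 = [113 − √(113² − 4×113×5.97)]/2 = 6.33 m/s
Supergeostrophic (V > V_g = 5.97 m/s), as expected around a high.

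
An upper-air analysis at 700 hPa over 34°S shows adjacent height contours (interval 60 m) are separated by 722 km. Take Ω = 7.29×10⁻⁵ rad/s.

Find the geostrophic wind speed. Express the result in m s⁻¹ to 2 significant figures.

10.0 m s⁻¹

Coriolis parameter at 34°S:
f = 2Ω sin φ = 2 × 7.29×10⁻⁵ × sin 34° = 8.15×10⁻⁵ s⁻¹
Height gradient: |∂Z/∂n| = 60 m / 722000 m = 8.31×10⁻⁵
On a pressure surface, geostrophic balance gives V_g = (g/f)|∂Z/∂n|:
V_g = 9.81 × 8.31×10⁻⁵ / 8.15×10⁻⁵ = 10.00 m/s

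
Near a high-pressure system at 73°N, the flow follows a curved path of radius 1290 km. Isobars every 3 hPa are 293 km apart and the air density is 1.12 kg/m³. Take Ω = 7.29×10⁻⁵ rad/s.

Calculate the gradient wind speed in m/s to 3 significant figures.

Coriolis parameter at 73°N:
f = 2Ω sin φ = 2 × 7.29×10⁻⁵ × sin 73° = 1.39×10⁻⁴ s⁻¹
Pressure gradient: |∂P/∂n| = 300 Pa / 293000 m = 1.02×10⁻³ Pa/m
Geostrophic speed: V_g = |∂P/∂n|/(fρ) = 1.02×10⁻³/(1.39×10⁻⁴ × 1.12) = 6.56 m/s
Around a high, pressure-gradient force acts outward with centrifugal, so Coriolis balances both:
fV = (1/ρ)|∂P/∂n| + V²/R  →  V² − fR·V + fR·V_g = 0
With fR = 1.39×10⁻⁴ × 1290×10³ m = 180 m/s:
V = [fR − √((fR)² − 4 fR V_g)]/2 = [180 − √(180² − 4×180×6.56)]/2 = 6.81 m/s
Supergeostrophic (V > V_g = 6.56 m/s), as expected around a high.

6.81 m/s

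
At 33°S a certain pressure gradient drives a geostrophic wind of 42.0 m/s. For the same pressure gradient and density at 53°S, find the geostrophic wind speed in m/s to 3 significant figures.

28.6 m/s

With the same pressure gradient and density, V_g ∝ 1/f ∝ 1/sin φ.
V₂ = V₁ · sin φ₁ / sin φ₂ = 42.0 × sin 33° / sin 53°
V₂ = 42.0 × 0.5446/0.7986 = 28.6 m/s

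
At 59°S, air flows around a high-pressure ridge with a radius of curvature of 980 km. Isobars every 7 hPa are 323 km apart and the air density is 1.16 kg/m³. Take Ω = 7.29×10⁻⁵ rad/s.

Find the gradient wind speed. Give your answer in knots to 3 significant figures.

33.9 knots

Coriolis parameter at 59°S:
f = 2Ω sin φ = 2 × 7.29×10⁻⁵ × sin 59° = 1.25×10⁻⁴ s⁻¹
Pressure gradient: |∂P/∂n| = 700 Pa / 323000 m = 2.17×10⁻³ Pa/m
Geostrophic speed: V_g = |∂P/∂n|/(fρ) = 2.17×10⁻³/(1.25×10⁻⁴ × 1.16) = 14.9 m/s
Around a high, pressure-gradient force acts outward with centrifugal, so Coriolis balances both:
fV = (1/ρ)|∂P/∂n| + V²/R  →  V² − fR·V + fR·V_g = 0
With fR = 1.25×10⁻⁴ × 980×10³ m = 122 m/s:
V = [fR − √((fR)² − 4 fR V_g)]/2 = [122 − √(122² − 4×122×14.9)]/2 = 17.4 m/s
Supergeostrophic (V > V_g = 14.9 m/s), as expected around a high.
Converting: 17.4 m/s × 1.944 = 33.9 knots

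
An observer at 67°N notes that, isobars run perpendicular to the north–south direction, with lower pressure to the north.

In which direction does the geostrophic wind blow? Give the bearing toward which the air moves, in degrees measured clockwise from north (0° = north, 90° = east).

The pressure-gradient force points toward the north (bearing 000°).
Geostrophic balance: in the Northern Hemisphere the Coriolis force deflects motion to the right, so the geostrophic wind blows 90° to the right of the pressure-gradient force (low pressure on the left).
Rotating 000° by 90° clockwise gives 090° — the wind blows toward the east.

090°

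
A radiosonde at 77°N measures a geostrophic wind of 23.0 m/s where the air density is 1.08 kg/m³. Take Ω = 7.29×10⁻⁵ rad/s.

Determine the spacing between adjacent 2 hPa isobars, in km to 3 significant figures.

Coriolis parameter at 77°N:
f = 2Ω sin φ = 2 × 7.29×10⁻⁵ × sin 77° = 1.42×10⁻⁴ s⁻¹
Geostrophic balance rearranged: |∂P/∂n| = f ρ V_g
|∂P/∂n| = 1.42×10⁻⁴ × 1.08 × 23.0 = 3.53×10⁻³ Pa/m
Isobar spacing: Δn = ΔP/|∂P/∂n| = 200 Pa / 3.53×10⁻³ Pa/m = 56676 m ≈ 56.7 km

56.7 km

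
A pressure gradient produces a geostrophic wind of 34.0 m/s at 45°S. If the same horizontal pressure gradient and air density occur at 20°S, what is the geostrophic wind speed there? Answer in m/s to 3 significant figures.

With the same pressure gradient and density, V_g ∝ 1/f ∝ 1/sin φ.
V₂ = V₁ · sin φ₁ / sin φ₂ = 34.0 × sin 45° / sin 20°
V₂ = 34.0 × 0.7071/0.3420 = 70.3 m/s

70.3 m/s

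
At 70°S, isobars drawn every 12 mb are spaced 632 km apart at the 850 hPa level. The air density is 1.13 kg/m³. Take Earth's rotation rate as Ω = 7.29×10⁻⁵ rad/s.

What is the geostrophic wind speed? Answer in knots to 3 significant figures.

23.8 knots

Coriolis parameter at 70°S:
f = 2Ω sin φ = 2 × 7.29×10⁻⁵ × sin 70° = 1.37×10⁻⁴ s⁻¹
Pressure gradient: |∂P/∂n| = 1200 Pa / 632000 m = 1.90×10⁻³ Pa/m
Geostrophic balance (pressure-gradient force = Coriolis force):
V_g = (1/(fρ)) |∂P/∂n| = 1.90×10⁻³ / (1.37×10⁻⁴ × 1.13) = 12.3 m/s
Converting: 12.3 m/s × 1.944 = 23.8 knots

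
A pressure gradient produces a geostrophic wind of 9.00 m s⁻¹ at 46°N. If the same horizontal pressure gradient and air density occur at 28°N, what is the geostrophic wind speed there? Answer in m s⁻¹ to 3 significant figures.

13.8 m s⁻¹

With the same pressure gradient and density, V_g ∝ 1/f ∝ 1/sin φ.
V₂ = V₁ · sin φ₁ / sin φ₂ = 9.00 × sin 46° / sin 28°
V₂ = 9.00 × 0.7193/0.4695 = 13.8 m s⁻¹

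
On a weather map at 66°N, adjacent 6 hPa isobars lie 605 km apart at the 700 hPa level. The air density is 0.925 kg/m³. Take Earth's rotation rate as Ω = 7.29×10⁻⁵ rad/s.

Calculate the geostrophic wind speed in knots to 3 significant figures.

15.6 knots

Coriolis parameter at 66°N:
f = 2Ω sin φ = 2 × 7.29×10⁻⁵ × sin 66° = 1.33×10⁻⁴ s⁻¹
Pressure gradient: |∂P/∂n| = 600 Pa / 605000 m = 9.92×10⁻⁴ Pa/m
Geostrophic balance (pressure-gradient force = Coriolis force):
V_g = (1/(fρ)) |∂P/∂n| = 9.92×10⁻⁴ / (1.33×10⁻⁴ × 0.925) = 8.05 m/s
Converting: 8.05 m/s × 1.944 = 15.6 knots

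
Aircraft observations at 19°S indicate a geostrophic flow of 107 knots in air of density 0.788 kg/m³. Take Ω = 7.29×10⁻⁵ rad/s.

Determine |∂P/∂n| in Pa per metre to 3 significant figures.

2.06×10⁻³ Pa/m

Coriolis parameter at 19°S:
f = 2Ω sin φ = 2 × 7.29×10⁻⁵ × sin 19° = 4.75×10⁻⁵ s⁻¹
Wind speed in SI: 107 knots = 55.0 m/s
Geostrophic balance rearranged: |∂P/∂n| = f ρ V_g
|∂P/∂n| = 4.75×10⁻⁵ × 0.788 × 55.0 = 2.06×10⁻³ Pa/m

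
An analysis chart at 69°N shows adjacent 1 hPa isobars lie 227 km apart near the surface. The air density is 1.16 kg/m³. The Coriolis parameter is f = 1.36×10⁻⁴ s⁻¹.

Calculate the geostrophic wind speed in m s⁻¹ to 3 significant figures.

Pressure gradient: |∂P/∂n| = 100 Pa / 227000 m = 4.41×10⁻⁴ Pa/m
Geostrophic balance (pressure-gradient force = Coriolis force):
V_g = (1/(fρ)) |∂P/∂n| = 4.41×10⁻⁴ / (1.36×10⁻⁴ × 1.16) = 2.79 m/s

2.79 m s⁻¹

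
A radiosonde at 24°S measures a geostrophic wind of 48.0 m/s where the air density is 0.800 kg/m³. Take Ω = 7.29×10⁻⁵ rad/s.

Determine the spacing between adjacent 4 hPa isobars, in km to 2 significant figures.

Coriolis parameter at 24°S:
f = 2Ω sin φ = 2 × 7.29×10⁻⁵ × sin 24° = 5.93×10⁻⁵ s⁻¹
Geostrophic balance rearranged: |∂P/∂n| = f ρ V_g
|∂P/∂n| = 5.93×10⁻⁵ × 0.800 × 48.0 = 2.28×10⁻³ Pa/m
Isobar spacing: Δn = ΔP/|∂P/∂n| = 400 Pa / 2.28×10⁻³ Pa/m = 175654 m ≈ 180 km

180 km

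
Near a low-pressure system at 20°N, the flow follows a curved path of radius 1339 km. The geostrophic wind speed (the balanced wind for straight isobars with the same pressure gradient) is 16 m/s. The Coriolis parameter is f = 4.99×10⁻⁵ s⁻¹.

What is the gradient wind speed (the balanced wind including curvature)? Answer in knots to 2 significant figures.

Around a low, centrifugal force acts outward with Coriolis, so pressure-gradient force balances both:
(1/ρ)|∂P/∂n| = fV + V²/R  →  V² + fR·V − fR·V_g = 0
With fR = 4.99×10⁻⁵ × 1339×10³ m = 66.8 m/s:
V = [−fR + √((fR)² + 4 fR V_g)]/2 = [−66.8 + √(66.8² + 4×66.8×16)]/2 = 13.3 m/s
Subgeostrophic (V < V_g = 16 m/s), as expected around a low.
Converting: 13.3 m/s × 1.944 = 26 knots

26 knots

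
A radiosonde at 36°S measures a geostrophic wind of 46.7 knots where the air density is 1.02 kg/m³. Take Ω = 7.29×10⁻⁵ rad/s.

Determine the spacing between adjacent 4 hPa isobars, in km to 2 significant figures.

190 km

Coriolis parameter at 36°S:
f = 2Ω sin φ = 2 × 7.29×10⁻⁵ × sin 36° = 8.57×10⁻⁵ s⁻¹
Wind speed in SI: 46.7 knots = 24.0 m/s
Geostrophic balance rearranged: |∂P/∂n| = f ρ V_g
|∂P/∂n| = 8.57×10⁻⁵ × 1.02 × 24.0 = 2.10×10⁻³ Pa/m
Isobar spacing: Δn = ΔP/|∂P/∂n| = 400 Pa / 2.10×10⁻³ Pa/m = 190471 m ≈ 190 km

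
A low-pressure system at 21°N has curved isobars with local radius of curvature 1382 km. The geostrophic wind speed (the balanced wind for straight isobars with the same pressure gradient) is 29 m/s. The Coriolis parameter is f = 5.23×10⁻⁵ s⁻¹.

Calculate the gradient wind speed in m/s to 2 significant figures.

22 m/s

Around a low, centrifugal force acts outward with Coriolis, so pressure-gradient force balances both:
(1/ρ)|∂P/∂n| = fV + V²/R  →  V² + fR·V − fR·V_g = 0
With fR = 5.23×10⁻⁵ × 1382×10³ m = 72.3 m/s:
V = [−fR + √((fR)² + 4 fR V_g)]/2 = [−72.3 + √(72.3² + 4×72.3×29)]/2 = 22.2 m/s
Subgeostrophic (V < V_g = 29 m/s), as expected around a low.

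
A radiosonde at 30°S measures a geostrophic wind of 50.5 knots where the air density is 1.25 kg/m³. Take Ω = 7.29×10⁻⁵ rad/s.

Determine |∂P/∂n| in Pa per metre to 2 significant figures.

Coriolis parameter at 30°S:
f = 2Ω sin φ = 2 × 7.29×10⁻⁵ × sin 30° = 7.29×10⁻⁵ s⁻¹
Wind speed in SI: 50.5 knots = 26.0 m/s
Geostrophic balance rearranged: |∂P/∂n| = f ρ V_g
|∂P/∂n| = 7.29×10⁻⁵ × 1.25 × 26.0 = 2.37×10⁻³ Pa/m

2.4×10⁻³ Pa/m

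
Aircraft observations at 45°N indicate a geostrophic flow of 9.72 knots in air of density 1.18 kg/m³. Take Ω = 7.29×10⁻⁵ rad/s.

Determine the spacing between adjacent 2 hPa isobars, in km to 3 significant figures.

Coriolis parameter at 45°N:
f = 2Ω sin φ = 2 × 7.29×10⁻⁵ × sin 45° = 1.03×10⁻⁴ s⁻¹
Wind speed in SI: 9.72 knots = 5.00 m/s
Geostrophic balance rearranged: |∂P/∂n| = f ρ V_g
|∂P/∂n| = 1.03×10⁻⁴ × 1.18 × 5.00 = 6.08×10⁻⁴ Pa/m
Isobar spacing: Δn = ΔP/|∂P/∂n| = 200 Pa / 6.08×10⁻⁴ Pa/m = 328777 m ≈ 329 km

329 km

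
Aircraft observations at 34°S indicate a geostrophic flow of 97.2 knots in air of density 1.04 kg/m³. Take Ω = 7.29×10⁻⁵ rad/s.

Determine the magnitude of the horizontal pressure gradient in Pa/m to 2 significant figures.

Coriolis parameter at 34°S:
f = 2Ω sin φ = 2 × 7.29×10⁻⁵ × sin 34° = 8.15×10⁻⁵ s⁻¹
Wind speed in SI: 97.2 knots = 50.0 m/s
Geostrophic balance rearranged: |∂P/∂n| = f ρ V_g
|∂P/∂n| = 8.15×10⁻⁵ × 1.04 × 50.0 = 4.24×10⁻³ Pa/m

4.2×10⁻³ Pa/m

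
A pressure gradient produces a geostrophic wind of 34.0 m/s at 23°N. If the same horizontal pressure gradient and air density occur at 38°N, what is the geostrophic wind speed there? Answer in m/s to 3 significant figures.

With the same pressure gradient and density, V_g ∝ 1/f ∝ 1/sin φ.
V₂ = V₁ · sin φ₁ / sin φ₂ = 34.0 × sin 23° / sin 38°
V₂ = 34.0 × 0.3907/0.6157 = 21.6 m/s

21.6 m/s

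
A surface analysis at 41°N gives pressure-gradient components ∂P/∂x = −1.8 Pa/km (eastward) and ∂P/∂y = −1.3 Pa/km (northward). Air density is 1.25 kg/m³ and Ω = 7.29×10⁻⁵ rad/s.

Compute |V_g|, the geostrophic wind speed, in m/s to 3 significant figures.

18.6 m/s

Coriolis parameter at 41°N:
f = 2Ω sin φ = 2 × 7.29×10⁻⁵ × sin 41° = 9.57×10⁻⁵ s⁻¹
Component geostrophic relations (x east, y north):
u_g = −(1/(fρ)) ∂P/∂y,  v_g = (1/(fρ)) ∂P/∂x
u_g = −(−1.3×10⁻³)/(9.57×10⁻⁵ × 1.25) = 10.9 m/s;  v_g = (−1.8×10⁻³)/(9.57×10⁻⁵ × 1.25) = −15.1 m/s
|V_g| = √(u_g² + v_g²) = 18.6 m/s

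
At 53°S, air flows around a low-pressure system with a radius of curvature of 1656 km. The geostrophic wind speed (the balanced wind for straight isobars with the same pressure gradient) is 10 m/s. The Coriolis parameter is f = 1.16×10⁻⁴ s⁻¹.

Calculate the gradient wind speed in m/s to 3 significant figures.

9.53 m/s

Around a low, centrifugal force acts outward with Coriolis, so pressure-gradient force balances both:
(1/ρ)|∂P/∂n| = fV + V²/R  →  V² + fR·V − fR·V_g = 0
With fR = 1.16×10⁻⁴ × 1656×10³ m = 192 m/s:
V = [−fR + √((fR)² + 4 fR V_g)]/2 = [−192 + √(192² + 4×192×10)]/2 = 9.53 m/s
Subgeostrophic (V < V_g = 10 m/s), as expected around a low.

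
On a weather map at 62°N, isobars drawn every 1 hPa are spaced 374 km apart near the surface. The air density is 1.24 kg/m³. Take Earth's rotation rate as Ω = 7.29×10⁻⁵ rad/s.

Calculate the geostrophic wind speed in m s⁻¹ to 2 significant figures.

Coriolis parameter at 62°N:
f = 2Ω sin φ = 2 × 7.29×10⁻⁵ × sin 62° = 1.29×10⁻⁴ s⁻¹
Pressure gradient: |∂P/∂n| = 100 Pa / 374000 m = 2.67×10⁻⁴ Pa/m
Geostrophic balance (pressure-gradient force = Coriolis force):
V_g = (1/(fρ)) |∂P/∂n| = 2.67×10⁻⁴ / (1.29×10⁻⁴ × 1.24) = 1.67 m/s

1.7 m s⁻¹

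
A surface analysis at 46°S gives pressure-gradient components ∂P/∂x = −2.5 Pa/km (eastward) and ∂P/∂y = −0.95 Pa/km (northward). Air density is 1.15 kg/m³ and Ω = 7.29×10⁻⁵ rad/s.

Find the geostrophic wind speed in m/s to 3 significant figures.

Coriolis parameter at 46°S:
f = 2Ω sin φ = 2 × 7.29×10⁻⁵ × sin 46° = 1.05×10⁻⁴ s⁻¹
In the Southern Hemisphere f is negative: f = −1.05×10⁻⁴ s⁻¹.
Component geostrophic relations (x east, y north):
u_g = −(1/(fρ)) ∂P/∂y,  v_g = (1/(fρ)) ∂P/∂x
u_g = −(−0.95×10⁻³)/(−1.05×10⁻⁴ × 1.15) = −7.88 m/s;  v_g = (−2.5×10⁻³)/(−1.05×10⁻⁴ × 1.15) = 20.7 m/s
|V_g| = √(u_g² + v_g²) = 22.2 m/s

22.2 m/s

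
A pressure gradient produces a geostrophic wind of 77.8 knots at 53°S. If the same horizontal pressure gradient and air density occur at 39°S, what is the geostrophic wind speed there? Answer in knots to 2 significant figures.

99 knots

With the same pressure gradient and density, V_g ∝ 1/f ∝ 1/sin φ.
V₂ = V₁ · sin φ₁ / sin φ₂ = 77.8 × sin 53° / sin 39°
V₂ = 77.8 × 0.7986/0.6293 = 99 knots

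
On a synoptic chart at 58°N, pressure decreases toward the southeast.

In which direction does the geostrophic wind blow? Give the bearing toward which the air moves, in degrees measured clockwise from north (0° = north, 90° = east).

The pressure-gradient force points toward the southeast (bearing 135°).
Geostrophic balance: in the Northern Hemisphere the Coriolis force deflects motion to the right, so the geostrophic wind blows 90° to the right of the pressure-gradient force (low pressure on the left).
Rotating 135° by 90° clockwise gives 225° — the wind blows toward the southwest.

225°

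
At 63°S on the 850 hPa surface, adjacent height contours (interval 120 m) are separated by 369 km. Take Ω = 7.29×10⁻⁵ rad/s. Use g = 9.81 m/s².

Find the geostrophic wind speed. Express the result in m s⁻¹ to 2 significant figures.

25 m s⁻¹

Coriolis parameter at 63°S:
f = 2Ω sin φ = 2 × 7.29×10⁻⁵ × sin 63° = 1.30×10⁻⁴ s⁻¹
Height gradient: |∂Z/∂n| = 120 m / 369000 m = 3.25×10⁻⁴
On a pressure surface, geostrophic balance gives V_g = (g/f)|∂Z/∂n|:
V_g = 9.81 × 3.25×10⁻⁴ / 1.30×10⁻⁴ = 24.6 m/s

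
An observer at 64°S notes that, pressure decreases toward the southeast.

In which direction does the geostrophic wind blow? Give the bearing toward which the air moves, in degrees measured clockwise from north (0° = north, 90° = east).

045°

The pressure-gradient force points toward the southeast (bearing 135°).
Geostrophic balance: in the Southern Hemisphere the Coriolis force deflects motion to the left, so the geostrophic wind blows 90° to the left of the pressure-gradient force (low pressure on the right).
Rotating 135° by 90° counterclockwise gives 045° — the wind blows toward the northeast.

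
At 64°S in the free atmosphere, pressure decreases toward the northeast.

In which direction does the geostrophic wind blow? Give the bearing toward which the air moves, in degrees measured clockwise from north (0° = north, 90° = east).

The pressure-gradient force points toward the northeast (bearing 045°).
Geostrophic balance: in the Southern Hemisphere the Coriolis force deflects motion to the left, so the geostrophic wind blows 90° to the left of the pressure-gradient force (low pressure on the right).
Rotating 045° by 90° counterclockwise gives 315° — the wind blows toward the northwest.

315°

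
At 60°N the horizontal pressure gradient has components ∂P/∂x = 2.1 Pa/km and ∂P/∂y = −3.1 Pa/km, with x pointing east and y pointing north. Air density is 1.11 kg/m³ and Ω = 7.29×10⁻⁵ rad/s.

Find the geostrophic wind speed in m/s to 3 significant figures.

26.7 m/s

Coriolis parameter at 60°N:
f = 2Ω sin φ = 2 × 7.29×10⁻⁵ × sin 60° = 1.26×10⁻⁴ s⁻¹
Component geostrophic relations (x east, y north):
u_g = −(1/(fρ)) ∂P/∂y,  v_g = (1/(fρ)) ∂P/∂x
u_g = −(−3.1×10⁻³)/(1.26×10⁻⁴ × 1.11) = 22.1 m/s;  v_g = (2.1×10⁻³)/(1.26×10⁻⁴ × 1.11) = 15.0 m/s
|V_g| = √(u_g² + v_g²) = 26.7 m/s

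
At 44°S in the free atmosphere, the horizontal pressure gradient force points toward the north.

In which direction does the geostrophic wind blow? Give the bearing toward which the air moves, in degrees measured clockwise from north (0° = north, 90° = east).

The pressure-gradient force points toward the north (bearing 000°).
Geostrophic balance: in the Southern Hemisphere the Coriolis force deflects motion to the left, so the geostrophic wind blows 90° to the left of the pressure-gradient force (low pressure on the right).
Rotating 000° by 90° counterclockwise gives 270° — the wind blows toward the west.

270°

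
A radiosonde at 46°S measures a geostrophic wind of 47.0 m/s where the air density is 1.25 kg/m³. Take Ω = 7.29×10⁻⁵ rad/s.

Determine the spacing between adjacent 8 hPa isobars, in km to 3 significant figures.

130 km

Coriolis parameter at 46°S:
f = 2Ω sin φ = 2 × 7.29×10⁻⁵ × sin 46° = 1.05×10⁻⁴ s⁻¹
Geostrophic balance rearranged: |∂P/∂n| = f ρ V_g
|∂P/∂n| = 1.05×10⁻⁴ × 1.25 × 47.0 = 6.16×10⁻³ Pa/m
Isobar spacing: Δn = ΔP/|∂P/∂n| = 800 Pa / 6.16×10⁻³ Pa/m = 129835 m ≈ 130 km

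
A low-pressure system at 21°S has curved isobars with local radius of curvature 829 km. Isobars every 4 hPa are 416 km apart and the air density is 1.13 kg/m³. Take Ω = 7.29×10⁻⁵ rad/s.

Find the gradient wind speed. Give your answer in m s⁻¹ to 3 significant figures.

12.6 m s⁻¹

Coriolis parameter at 21°S:
f = 2Ω sin φ = 2 × 7.29×10⁻⁵ × sin 21° = 5.23×10⁻⁵ s⁻¹
Pressure gradient: |∂P/∂n| = 400 Pa / 416000 m = 9.62×10⁻⁴ Pa/m
Geostrophic speed: V_g = |∂P/∂n|/(fρ) = 9.62×10⁻⁴/(5.23×10⁻⁵ × 1.13) = 16.3 m/s
Around a low, centrifugal force acts outward with Coriolis, so pressure-gradient force balances both:
(1/ρ)|∂P/∂n| = fV + V²/R  →  V² + fR·V − fR·V_g = 0
With fR = 5.23×10⁻⁵ × 829×10³ m = 43.3 m/s:
V = [−fR + √((fR)² + 4 fR V_g)]/2 = [−43.3 + √(43.3² + 4×43.3×16.3)]/2 = 12.6 m/s
Subgeostrophic (V < V_g = 16.3 m/s), as expected around a low.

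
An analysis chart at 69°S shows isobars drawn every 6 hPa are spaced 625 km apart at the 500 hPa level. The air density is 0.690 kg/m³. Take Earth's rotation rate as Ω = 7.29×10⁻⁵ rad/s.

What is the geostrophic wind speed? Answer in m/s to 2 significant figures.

10 m/s

Coriolis parameter at 69°S:
f = 2Ω sin φ = 2 × 7.29×10⁻⁵ × sin 69° = 1.36×10⁻⁴ s⁻¹
Pressure gradient: |∂P/∂n| = 600 Pa / 625000 m = 9.60×10⁻⁴ Pa/m
Geostrophic balance (pressure-gradient force = Coriolis force):
V_g = (1/(fρ)) |∂P/∂n| = 9.60×10⁻⁴ / (1.36×10⁻⁴ × 0.690) = 10.2 m/s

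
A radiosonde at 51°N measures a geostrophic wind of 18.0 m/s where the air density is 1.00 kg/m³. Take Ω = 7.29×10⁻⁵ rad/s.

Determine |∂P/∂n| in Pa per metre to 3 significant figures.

2.04×10⁻³ Pa/m

Coriolis parameter at 51°N:
f = 2Ω sin φ = 2 × 7.29×10⁻⁵ × sin 51° = 1.13×10⁻⁴ s⁻¹
Geostrophic balance rearranged: |∂P/∂n| = f ρ V_g
|∂P/∂n| = 1.13×10⁻⁴ × 1.00 × 18.0 = 2.04×10⁻³ Pa/m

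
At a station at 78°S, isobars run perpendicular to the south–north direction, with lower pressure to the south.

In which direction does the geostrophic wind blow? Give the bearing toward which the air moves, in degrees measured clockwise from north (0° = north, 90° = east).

The pressure-gradient force points toward the south (bearing 180°).
Geostrophic balance: in the Southern Hemisphere the Coriolis force deflects motion to the left, so the geostrophic wind blows 90° to the left of the pressure-gradient force (low pressure on the right).
Rotating 180° by 90° counterclockwise gives 090° — the wind blows toward the east.

090°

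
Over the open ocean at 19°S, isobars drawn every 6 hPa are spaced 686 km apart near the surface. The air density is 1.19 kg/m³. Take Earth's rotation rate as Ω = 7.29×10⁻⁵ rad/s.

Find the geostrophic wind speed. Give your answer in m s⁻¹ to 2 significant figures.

Coriolis parameter at 19°S:
f = 2Ω sin φ = 2 × 7.29×10⁻⁵ × sin 19° = 4.75×10⁻⁵ s⁻¹
Pressure gradient: |∂P/∂n| = 600 Pa / 686000 m = 8.75×10⁻⁴ Pa/m
Geostrophic balance (pressure-gradient force = Coriolis force):
V_g = (1/(fρ)) |∂P/∂n| = 8.75×10⁻⁴ / (4.75×10⁻⁵ × 1.19) = 15.5 m/s

15 m s⁻¹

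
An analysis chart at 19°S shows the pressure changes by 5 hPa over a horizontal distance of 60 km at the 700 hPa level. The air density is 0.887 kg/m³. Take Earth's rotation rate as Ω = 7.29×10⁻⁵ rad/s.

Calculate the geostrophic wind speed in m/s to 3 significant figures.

198 m/s

Coriolis parameter at 19°S:
f = 2Ω sin φ = 2 × 7.29×10⁻⁵ × sin 19° = 4.75×10⁻⁵ s⁻¹
Pressure gradient: |∂P/∂n| = 500 Pa / 60000 m = 8.33×10⁻³ Pa/m
Geostrophic balance (pressure-gradient force = Coriolis force):
V_g = (1/(fρ)) |∂P/∂n| = 8.33×10⁻³ / (4.75×10⁻⁵ × 0.887) = 198 m/s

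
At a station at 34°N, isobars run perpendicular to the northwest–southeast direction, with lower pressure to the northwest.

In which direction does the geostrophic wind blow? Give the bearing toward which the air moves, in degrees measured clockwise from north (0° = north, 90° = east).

The pressure-gradient force points toward the northwest (bearing 315°).
Geostrophic balance: in the Northern Hemisphere the Coriolis force deflects motion to the right, so the geostrophic wind blows 90° to the right of the pressure-gradient force (low pressure on the left).
Rotating 315° by 90° clockwise gives 045° — the wind blows toward the northeast.

045°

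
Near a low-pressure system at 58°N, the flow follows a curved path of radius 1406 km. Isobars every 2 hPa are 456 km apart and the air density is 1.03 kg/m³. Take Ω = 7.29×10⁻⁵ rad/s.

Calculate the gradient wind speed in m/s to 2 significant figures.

Coriolis parameter at 58°N:
f = 2Ω sin φ = 2 × 7.29×10⁻⁵ × sin 58° = 1.24×10⁻⁴ s⁻¹
Pressure gradient: |∂P/∂n| = 200 Pa / 456000 m = 4.39×10⁻⁴ Pa/m
Geostrophic speed: V_g = |∂P/∂n|/(fρ) = 4.39×10⁻⁴/(1.24×10⁻⁴ × 1.03) = 3.44 m/s
Around a low, centrifugal force acts outward with Coriolis, so pressure-gradient force balances both:
(1/ρ)|∂P/∂n| = fV + V²/R  →  V² + fR·V − fR·V_g = 0
With fR = 1.24×10⁻⁴ × 1406×10³ m = 174 m/s:
V = [−fR + √((fR)² + 4 fR V_g)]/2 = [−174 + √(174² + 4×174×3.44)]/2 = 3.38 m/s
Subgeostrophic (V < V_g = 3.44 m/s), as expected around a low.

3.4 m/s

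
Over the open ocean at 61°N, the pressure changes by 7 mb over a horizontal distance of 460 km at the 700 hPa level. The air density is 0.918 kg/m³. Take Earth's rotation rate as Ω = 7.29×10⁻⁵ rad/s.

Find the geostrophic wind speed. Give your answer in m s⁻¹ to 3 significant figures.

Coriolis parameter at 61°N:
f = 2Ω sin φ = 2 × 7.29×10⁻⁵ × sin 61° = 1.28×10⁻⁴ s⁻¹
Pressure gradient: |∂P/∂n| = 700 Pa / 460000 m = 1.52×10⁻³ Pa/m
Geostrophic balance (pressure-gradient force = Coriolis force):
V_g = (1/(fρ)) |∂P/∂n| = 1.52×10⁻³ / (1.28×10⁻⁴ × 0.918) = 13.0 m/s

13.0 m s⁻¹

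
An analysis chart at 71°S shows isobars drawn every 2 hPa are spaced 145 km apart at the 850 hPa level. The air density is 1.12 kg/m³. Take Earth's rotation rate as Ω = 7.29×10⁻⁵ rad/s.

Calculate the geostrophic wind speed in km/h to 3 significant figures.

32.2 km/h

Coriolis parameter at 71°S:
f = 2Ω sin φ = 2 × 7.29×10⁻⁵ × sin 71° = 1.38×10⁻⁴ s⁻¹
Pressure gradient: |∂P/∂n| = 200 Pa / 145000 m = 1.38×10⁻³ Pa/m
Geostrophic balance (pressure-gradient force = Coriolis force):
V_g = (1/(fρ)) |∂P/∂n| = 1.38×10⁻³ / (1.38×10⁻⁴ × 1.12) = 8.93 m/s
Converting: 8.93 m/s × 3.6 = 32.2 km/h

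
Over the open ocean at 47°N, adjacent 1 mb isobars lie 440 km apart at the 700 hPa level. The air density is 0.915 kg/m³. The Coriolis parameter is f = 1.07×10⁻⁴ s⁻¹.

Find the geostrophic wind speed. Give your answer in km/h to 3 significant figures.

Pressure gradient: |∂P/∂n| = 100 Pa / 440000 m = 2.27×10⁻⁴ Pa/m
Geostrophic balance (pressure-gradient force = Coriolis force):
V_g = (1/(fρ)) |∂P/∂n| = 2.27×10⁻⁴ / (1.07×10⁻⁴ × 0.915) = 2.32 m/s
Converting: 2.32 m/s × 3.6 = 8.36 km/h

8.36 km/h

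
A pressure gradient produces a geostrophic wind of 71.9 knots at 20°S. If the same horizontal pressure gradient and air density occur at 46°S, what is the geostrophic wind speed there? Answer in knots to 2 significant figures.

With the same pressure gradient and density, V_g ∝ 1/f ∝ 1/sin φ.
V₂ = V₁ · sin φ₁ / sin φ₂ = 71.9 × sin 20° / sin 46°
V₂ = 71.9 × 0.3420/0.7193 = 34 knots

34 knots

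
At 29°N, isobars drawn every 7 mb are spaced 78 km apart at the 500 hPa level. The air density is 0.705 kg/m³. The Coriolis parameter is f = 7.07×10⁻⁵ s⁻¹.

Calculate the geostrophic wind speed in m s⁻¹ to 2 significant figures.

Pressure gradient: |∂P/∂n| = 700 Pa / 78000 m = 8.97×10⁻³ Pa/m
Geostrophic balance (pressure-gradient force = Coriolis force):
V_g = (1/(fρ)) |∂P/∂n| = 8.97×10⁻³ / (7.07×10⁻⁵ × 0.705) = 180 m/s

180 m s⁻¹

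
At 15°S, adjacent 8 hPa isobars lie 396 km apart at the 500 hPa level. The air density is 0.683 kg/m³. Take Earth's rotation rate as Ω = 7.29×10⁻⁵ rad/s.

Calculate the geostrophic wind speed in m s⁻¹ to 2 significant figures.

Coriolis parameter at 15°S:
f = 2Ω sin φ = 2 × 7.29×10⁻⁵ × sin 15° = 3.77×10⁻⁵ s⁻¹
Pressure gradient: |∂P/∂n| = 800 Pa / 396000 m = 2.02×10⁻³ Pa/m
Geostrophic balance (pressure-gradient force = Coriolis force):
V_g = (1/(fρ)) |∂P/∂n| = 2.02×10⁻³ / (3.77×10⁻⁵ × 0.683) = 78.4 m/s

78 m s⁻¹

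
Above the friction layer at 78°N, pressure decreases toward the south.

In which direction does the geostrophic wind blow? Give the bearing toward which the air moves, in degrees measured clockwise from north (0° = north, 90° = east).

The pressure-gradient force points toward the south (bearing 180°).
Geostrophic balance: in the Northern Hemisphere the Coriolis force deflects motion to the right, so the geostrophic wind blows 90° to the right of the pressure-gradient force (low pressure on the left).
Rotating 180° by 90° clockwise gives 270° — the wind blows toward the west.

270°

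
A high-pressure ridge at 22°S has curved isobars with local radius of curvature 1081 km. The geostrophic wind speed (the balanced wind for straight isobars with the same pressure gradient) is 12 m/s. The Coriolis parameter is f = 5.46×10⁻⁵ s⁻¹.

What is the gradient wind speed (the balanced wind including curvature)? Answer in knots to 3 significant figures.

Around a high, pressure-gradient force acts outward with centrifugal, so Coriolis balances both:
fV = (1/ρ)|∂P/∂n| + V²/R  →  V² − fR·V + fR·V_g = 0
With fR = 5.46×10⁻⁵ × 1081×10³ m = 59.0 m/s:
V = [fR − √((fR)² − 4 fR V_g)]/2 = [59.0 − √(59.0² − 4×59.0×12)]/2 = 16.8 m/s
Supergeostrophic (V > V_g = 12 m/s), as expected around a high.
Converting: 16.8 m/s × 1.944 = 32.6 knots

32.6 knots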